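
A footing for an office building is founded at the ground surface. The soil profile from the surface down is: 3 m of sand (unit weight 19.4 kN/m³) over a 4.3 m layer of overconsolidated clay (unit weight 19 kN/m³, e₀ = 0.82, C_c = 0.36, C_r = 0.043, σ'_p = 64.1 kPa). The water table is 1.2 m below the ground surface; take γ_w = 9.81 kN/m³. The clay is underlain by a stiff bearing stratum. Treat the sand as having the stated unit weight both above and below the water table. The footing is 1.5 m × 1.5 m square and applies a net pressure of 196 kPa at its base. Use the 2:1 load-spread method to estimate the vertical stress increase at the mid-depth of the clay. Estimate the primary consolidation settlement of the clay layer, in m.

S_c ≈ 0.0367 m

Mid-depth of clay below the ground surface: z = 3 + 4.3/2 = 5.15 m.
Total vertical stress at mid-clay: σ_v = 19.4×3 + 19×2.15 = 99.05 kPa.
Pore pressure: u = 9.81×(5.15 − 1.2) = 38.75 kPa.
Initial effective stress: σ'_0 = σ_v − u = 99.05 − 38.75 = 60.3 kPa.
Stress increase at mid-clay by the 2:1 spreading method:
Δσ = qBL/((B+z)(L+z)) = 196×1.5×1.5/((1.5+5.15)(1.5+5.15)) = 9.9723 kPa
Final effective stress: σ'_f = 60.3 + 9.9723 = 70.272 kPa.
σ'_f = 70.272 > σ'_p = 64.1 kPa, so the stress path crosses the preconsolidation pressure — recompression up to σ'_p, then virgin compression beyond:
S_c = H/(1+e₀)·[C_r·log₁₀(σ'_p/σ'_0) + C_c·log₁₀(σ'_f/σ'_p)]
    = 4.3/1.82 × [0.043×log₁₀(64.1/60.3) + 0.36×log₁₀(70.272/64.1)]
    = 2.3626 × [0.0011413 + 0.014373] = 0.03665 m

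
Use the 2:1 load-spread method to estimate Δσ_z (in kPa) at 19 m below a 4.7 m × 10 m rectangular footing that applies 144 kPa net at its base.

Δσ_z ≈ 9.85 kPa

By the 2:1 method the load spreads at 1 horizontal : 2 vertical, so at depth z the loaded area has grown by z in each plan dimension:
Δσ = qBL/((B+z)(L+z)) = 144×4.7×10/((4.7+19)(10+19)) = 9.8472 kPa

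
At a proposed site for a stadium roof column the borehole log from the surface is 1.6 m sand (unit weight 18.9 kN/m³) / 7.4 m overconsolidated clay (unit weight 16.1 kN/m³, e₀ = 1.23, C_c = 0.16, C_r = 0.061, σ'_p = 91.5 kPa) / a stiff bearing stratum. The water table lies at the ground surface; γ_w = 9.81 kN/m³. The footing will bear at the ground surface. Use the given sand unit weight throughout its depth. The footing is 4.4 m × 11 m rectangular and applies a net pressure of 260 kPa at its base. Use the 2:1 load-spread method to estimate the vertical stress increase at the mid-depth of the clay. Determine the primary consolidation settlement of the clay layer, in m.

S_c ≈ 0.135 m

Mid-depth of clay below the ground surface: z = 1.6 + 7.4/2 = 5.3 m.
Total vertical stress at mid-clay: σ_v = 18.9×1.6 + 16.1×3.7 = 89.81 kPa.
Pore pressure: u = 9.81×(5.3 − 0) = 51.993 kPa.
Initial effective stress: σ'_0 = σ_v − u = 89.81 − 51.993 = 37.817 kPa.
Stress increase at mid-clay by the 2:1 spreading method:
Δσ = qBL/((B+z)(L+z)) = 260×4.4×11/((4.4+5.3)(11+5.3)) = 79.59 kPa
Final effective stress: σ'_f = 37.817 + 79.59 = 117.41 kPa.
σ'_f = 117.41 > σ'_p = 91.5 kPa, so the stress path crosses the preconsolidation pressure — recompression up to σ'_p, then virgin compression beyond:
S_c = H/(1+e₀)·[C_r·log₁₀(σ'_p/σ'_0) + C_c·log₁₀(σ'_f/σ'_p)]
    = 7.4/2.23 × [0.061×log₁₀(91.5/37.817) + 0.16×log₁₀(117.41/91.5)]
    = 3.3184 × [0.023408 + 0.017325] = 0.1352 m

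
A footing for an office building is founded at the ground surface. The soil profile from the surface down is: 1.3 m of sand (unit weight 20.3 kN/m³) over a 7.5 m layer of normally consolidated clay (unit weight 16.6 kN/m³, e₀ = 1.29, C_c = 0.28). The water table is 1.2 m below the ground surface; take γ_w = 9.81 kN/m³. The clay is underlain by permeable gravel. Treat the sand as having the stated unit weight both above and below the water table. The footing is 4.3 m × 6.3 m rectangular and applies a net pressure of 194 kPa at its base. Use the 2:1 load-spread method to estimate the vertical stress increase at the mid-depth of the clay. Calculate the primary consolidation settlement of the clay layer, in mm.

Mid-depth of clay below the ground surface: z = 1.3 + 7.5/2 = 5.05 m.
Total vertical stress at mid-clay: σ_v = 20.3×1.3 + 16.6×3.75 = 88.64 kPa.
Pore pressure: u = 9.81×(5.05 − 1.2) = 37.769 kPa.
Initial effective stress: σ'_0 = σ_v − u = 88.64 − 37.769 = 50.871 kPa.
Stress increase at mid-clay by the 2:1 spreading method:
Δσ = qBL/((B+z)(L+z)) = 194×4.3×6.3/((4.3+5.05)(6.3+5.05)) = 49.523 kPa
Final effective stress: σ'_f = σ'_0 + Δσ = 50.871 + 49.523 = 100.39 kPa.
Normally consolidated clay, so the full stress increment lies on the virgin compression line:
S_c = C_c·H/(1+e₀)·log₁₀(σ'_f/σ'_0) = 0.28×7.5/(1+1.29)×log₁₀(100.39/50.871)
    = 0.91703 × 0.29522 = 0.2707 m

S_c ≈ 271 mm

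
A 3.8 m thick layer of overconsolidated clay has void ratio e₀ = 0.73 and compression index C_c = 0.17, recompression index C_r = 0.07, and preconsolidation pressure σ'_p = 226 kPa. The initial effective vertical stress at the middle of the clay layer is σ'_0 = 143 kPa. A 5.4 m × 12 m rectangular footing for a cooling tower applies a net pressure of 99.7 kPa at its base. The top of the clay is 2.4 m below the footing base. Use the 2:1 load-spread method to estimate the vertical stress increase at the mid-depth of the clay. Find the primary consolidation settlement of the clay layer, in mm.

S_c ≈ 16.8 mm

Mid-depth of clay below the footing base: z = 2.4 + 3.8/2 = 4.3 m.
Stress increase at mid-clay by the 2:1 spreading method:
Δσ = qBL/((B+z)(L+z)) = 99.7×5.4×12/((5.4+4.3)(12+4.3)) = 40.861 kPa
Final effective stress: σ'_f = 143 + 40.861 = 183.86 kPa.
σ'_f = 183.86 ≤ σ'_p = 226 kPa, so the clay remains overconsolidated and only the recompression index applies:
S_c = C_r·H/(1+e₀)·log₁₀(σ'_f/σ'_0) = 0.07×3.8/1.73×log₁₀(183.86/143)
    = 0.15376 × 0.10915 = 0.01678 m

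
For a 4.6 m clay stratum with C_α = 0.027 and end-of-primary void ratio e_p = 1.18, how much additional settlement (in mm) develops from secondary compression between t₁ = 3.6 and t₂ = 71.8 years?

Secondary compression: S_s = C_α·H/(1+e_p)·log₁₀(t₂/t₁)
S_s = 0.027×4.6/(1+1.18)×log₁₀(71.8/3.6)
    = 0.05697 × 1.3 = 0.07405 m

S_s ≈ 74.1 mm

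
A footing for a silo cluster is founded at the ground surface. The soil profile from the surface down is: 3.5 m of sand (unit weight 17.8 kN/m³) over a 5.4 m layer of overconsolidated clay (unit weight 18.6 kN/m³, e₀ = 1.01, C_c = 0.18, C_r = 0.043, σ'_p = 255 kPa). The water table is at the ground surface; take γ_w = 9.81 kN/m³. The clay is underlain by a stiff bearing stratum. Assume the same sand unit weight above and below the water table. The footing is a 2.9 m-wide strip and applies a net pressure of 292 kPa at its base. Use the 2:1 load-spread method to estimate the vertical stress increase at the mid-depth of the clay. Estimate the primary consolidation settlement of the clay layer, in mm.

S_c ≈ 51.7 mm

Mid-depth of clay below the ground surface: z = 3.5 + 5.4/2 = 6.2 m.
Total vertical stress at mid-clay: σ_v = 17.8×3.5 + 18.6×2.7 = 112.52 kPa.
Pore pressure: u = 9.81×(6.2 − 0) = 60.822 kPa.
Initial effective stress: σ'_0 = σ_v − u = 112.52 − 60.822 = 51.698 kPa.
Stress increase at mid-clay by the 2:1 spreading method:
Δσ = qB/(B+z) = 292×2.9/(2.9+6.2) = 93.055 kPa
Final effective stress: σ'_f = 51.698 + 93.055 = 144.75 kPa.
σ'_f = 144.75 ≤ σ'_p = 255 kPa, so the clay remains overconsolidated and only the recompression index applies:
S_c = C_r·H/(1+e₀)·log₁₀(σ'_f/σ'_0) = 0.043×5.4/2.01×log₁₀(144.75/51.698)
    = 0.11552 × 0.44714 = 0.05166 m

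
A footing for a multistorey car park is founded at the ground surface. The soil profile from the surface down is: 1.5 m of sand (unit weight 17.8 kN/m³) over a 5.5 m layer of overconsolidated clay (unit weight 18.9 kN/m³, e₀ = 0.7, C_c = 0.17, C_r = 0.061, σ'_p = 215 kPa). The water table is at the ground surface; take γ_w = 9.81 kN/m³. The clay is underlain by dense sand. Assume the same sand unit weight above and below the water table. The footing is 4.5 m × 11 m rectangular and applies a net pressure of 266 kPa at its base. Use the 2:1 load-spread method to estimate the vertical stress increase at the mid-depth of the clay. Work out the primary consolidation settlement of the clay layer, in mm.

Mid-depth of clay below the ground surface: z = 1.5 + 5.5/2 = 4.25 m.
Total vertical stress at mid-clay: σ_v = 17.8×1.5 + 18.9×2.75 = 78.675 kPa.
Pore pressure: u = 9.81×(4.25 − 0) = 41.693 kPa.
Initial effective stress: σ'_0 = σ_v − u = 78.675 − 41.693 = 36.982 kPa.
Stress increase at mid-clay by the 2:1 spreading method:
Δσ = qBL/((B+z)(L+z)) = 266×4.5×11/((4.5+4.25)(11+4.25)) = 98.675 kPa
Final effective stress: σ'_f = 36.982 + 98.675 = 135.66 kPa.
σ'_f = 135.66 ≤ σ'_p = 215 kPa, so the clay remains overconsolidated and only the recompression index applies:
S_c = C_r·H/(1+e₀)·log₁₀(σ'_f/σ'_0) = 0.061×5.5/1.7×log₁₀(135.66/36.982)
    = 0.19735 × 0.56446 = 0.1114 m

S_c ≈ 111 mm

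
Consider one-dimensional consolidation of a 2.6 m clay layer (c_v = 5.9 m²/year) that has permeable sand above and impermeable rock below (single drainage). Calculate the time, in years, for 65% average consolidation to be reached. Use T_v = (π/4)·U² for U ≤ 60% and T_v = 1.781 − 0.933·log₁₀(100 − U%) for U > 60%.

t ≈ 0.39 years

Drainage path length: H_d = H = 2.6 m (single drainage).
U > 60%: T_v = 1.781 − 0.933·log₁₀(100 − 65) = 0.34038.
t = T_v·H_d²/c_v = 0.34038×2.6²/5.9 = 0.39 years.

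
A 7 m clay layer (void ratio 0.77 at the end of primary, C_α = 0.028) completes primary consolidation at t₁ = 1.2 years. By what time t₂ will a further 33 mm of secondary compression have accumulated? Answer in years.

S_s = C_α·H/(1+e_p)·log₁₀(t₂/t₁) ⇒ log₁₀(t₂/t₁) = S_s·(1+e_p)/(C_α·H).
log₁₀(t₂/t₁) = 0.033 × (1+0.77) / (0.028×7) = 0.298
t₂ = t₁ × 10^0.298 = 1.2 × 1.986 = 2.383 years

t₂ ≈ 2.38 years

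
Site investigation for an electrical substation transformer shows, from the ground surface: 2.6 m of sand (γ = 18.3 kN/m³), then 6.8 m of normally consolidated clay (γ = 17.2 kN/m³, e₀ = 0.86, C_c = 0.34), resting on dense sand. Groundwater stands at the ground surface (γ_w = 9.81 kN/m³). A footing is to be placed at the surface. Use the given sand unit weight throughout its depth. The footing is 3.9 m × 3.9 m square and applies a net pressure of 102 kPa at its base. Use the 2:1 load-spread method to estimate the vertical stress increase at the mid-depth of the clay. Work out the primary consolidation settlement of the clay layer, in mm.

S_c ≈ 156 mm

Mid-depth of clay below the ground surface: z = 2.6 + 6.8/2 = 6 m.
Total vertical stress at mid-clay: σ_v = 18.3×2.6 + 17.2×3.4 = 106.06 kPa.
Pore pressure: u = 9.81×(6 − 0) = 58.86 kPa.
Initial effective stress: σ'_0 = σ_v − u = 106.06 − 58.86 = 47.2 kPa.
Stress increase at mid-clay by the 2:1 spreading method:
Δσ = qBL/((B+z)(L+z)) = 102×3.9×3.9/((3.9+6)(3.9+6)) = 15.829 kPa
Final effective stress: σ'_f = σ'_0 + Δσ = 47.2 + 15.829 = 63.029 kPa.
Normally consolidated clay, so the full stress increment lies on the virgin compression line:
S_c = C_c·H/(1+e₀)·log₁₀(σ'_f/σ'_0) = 0.34×6.8/(1+0.86)×log₁₀(63.029/47.2)
    = 1.243 × 0.1256 = 0.1561 m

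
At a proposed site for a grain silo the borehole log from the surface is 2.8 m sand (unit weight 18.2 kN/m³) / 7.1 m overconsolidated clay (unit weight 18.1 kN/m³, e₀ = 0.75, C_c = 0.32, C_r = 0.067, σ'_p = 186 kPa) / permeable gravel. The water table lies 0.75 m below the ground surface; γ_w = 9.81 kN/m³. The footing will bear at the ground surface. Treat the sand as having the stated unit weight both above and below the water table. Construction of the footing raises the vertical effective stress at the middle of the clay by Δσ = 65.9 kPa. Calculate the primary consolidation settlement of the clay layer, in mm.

S_c ≈ 87.2 mm

Mid-depth of clay below the ground surface: z = 2.8 + 7.1/2 = 6.35 m.
Total vertical stress at mid-clay: σ_v = 18.2×2.8 + 18.1×3.55 = 115.21 kPa.
Pore pressure: u = 9.81×(6.35 − 0.75) = 54.936 kPa.
Initial effective stress: σ'_0 = σ_v − u = 115.21 − 54.936 = 60.274 kPa.
Final effective stress: σ'_f = 60.274 + 65.9 = 126.17 kPa.
σ'_f = 126.17 ≤ σ'_p = 186 kPa, so the clay remains overconsolidated and only the recompression index applies:
S_c = C_r·H/(1+e₀)·log₁₀(σ'_f/σ'_0) = 0.067×7.1/1.75×log₁₀(126.17/60.274)
    = 0.27183 × 0.32083 = 0.08721 m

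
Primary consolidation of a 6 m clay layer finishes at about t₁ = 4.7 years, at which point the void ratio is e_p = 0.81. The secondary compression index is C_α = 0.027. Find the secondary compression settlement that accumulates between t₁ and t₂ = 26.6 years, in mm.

S_s ≈ 67.4 mm

Secondary compression: S_s = C_α·H/(1+e_p)·log₁₀(t₂/t₁)
S_s = 0.027×6/(1+0.81)×log₁₀(26.6/4.7)
    = 0.0895 × 0.7528 = 0.06738 m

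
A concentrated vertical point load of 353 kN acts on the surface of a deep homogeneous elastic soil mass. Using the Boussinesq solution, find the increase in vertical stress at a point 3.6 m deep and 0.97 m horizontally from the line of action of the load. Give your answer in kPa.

Boussinesq vertical stress below a point load on an elastic half-space:
Δσ_z = 3P/(2πz²) · [1 + (r/z)²]^(−5/2)
r/z = 0.97/3.6 = 0.26944; [1+(r/z)²]^(−5/2) = 0.83928.
Δσ_z = 3×353/(2π×3.6²) × 0.83928 = 13.005 × 0.83928 = 10.91 kPa

Δσ_z ≈ 10.9 kPa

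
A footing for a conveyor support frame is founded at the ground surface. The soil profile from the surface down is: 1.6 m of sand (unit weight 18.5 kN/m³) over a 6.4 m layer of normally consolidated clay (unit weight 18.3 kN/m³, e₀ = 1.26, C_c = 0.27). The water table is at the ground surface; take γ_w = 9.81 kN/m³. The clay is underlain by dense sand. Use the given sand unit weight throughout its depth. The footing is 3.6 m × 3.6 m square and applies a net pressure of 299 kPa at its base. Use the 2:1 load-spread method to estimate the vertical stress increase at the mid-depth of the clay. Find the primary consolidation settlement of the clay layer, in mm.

Mid-depth of clay below the ground surface: z = 1.6 + 6.4/2 = 4.8 m.
Total vertical stress at mid-clay: σ_v = 18.5×1.6 + 18.3×3.2 = 88.16 kPa.
Pore pressure: u = 9.81×(4.8 − 0) = 47.088 kPa.
Initial effective stress: σ'_0 = σ_v − u = 88.16 − 47.088 = 41.072 kPa.
Stress increase at mid-clay by the 2:1 spreading method:
Δσ = qBL/((B+z)(L+z)) = 299×3.6×3.6/((3.6+4.8)(3.6+4.8)) = 54.918 kPa
Final effective stress: σ'_f = σ'_0 + Δσ = 41.072 + 54.918 = 95.99 kPa.
Normally consolidated clay, so the full stress increment lies on the virgin compression line:
S_c = C_c·H/(1+e₀)·log₁₀(σ'_f/σ'_0) = 0.27×6.4/(1+1.26)×log₁₀(95.99/41.072)
    = 0.7646 × 0.36868 = 0.2819 m

S_c ≈ 282 mm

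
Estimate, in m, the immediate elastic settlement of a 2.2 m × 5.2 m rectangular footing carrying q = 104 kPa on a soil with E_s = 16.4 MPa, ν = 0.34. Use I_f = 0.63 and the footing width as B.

S_e ≈ 0.00777 m

Immediate (elastic) settlement: S_e = q·B·(1−ν²)/E_s · I_f.
E_s = 16.4 MPa = 16400 kPa.
S_e = 104 × 2.2 × (1 − 0.34²) / 16400 × 0.63
    = 104 × 2.2 × 0.8844 / 16400 × 0.63
    = 0.007773 m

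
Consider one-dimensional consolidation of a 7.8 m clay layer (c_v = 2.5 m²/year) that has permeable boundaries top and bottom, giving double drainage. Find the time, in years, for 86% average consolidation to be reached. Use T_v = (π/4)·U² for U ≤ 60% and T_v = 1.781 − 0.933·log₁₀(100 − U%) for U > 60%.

t ≈ 4.33 years

Drainage path length: H_d = H/2 = 3.9 m (double drainage).
U > 60%: T_v = 1.781 − 0.933·log₁₀(100 − 86) = 0.71166.
t = T_v·H_d²/c_v = 0.71166×3.9²/2.5 = 4.33 years.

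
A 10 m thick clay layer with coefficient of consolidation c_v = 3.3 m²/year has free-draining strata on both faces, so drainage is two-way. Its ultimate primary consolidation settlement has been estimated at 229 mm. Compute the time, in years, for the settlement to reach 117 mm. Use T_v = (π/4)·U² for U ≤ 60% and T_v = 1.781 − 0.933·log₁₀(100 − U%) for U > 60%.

Drainage path length: H_d = H/2 = 5 m (double drainage).
U = S(t)/S_ult = 117/229 = 0.5109.
U ≤ 60%: T_v = (π/4)·U² = (π/4)×0.51092² = 0.20502.
t = T_v·H_d²/c_v = 0.20502×5²/3.3 = 1.553 years.

t ≈ 1.55 years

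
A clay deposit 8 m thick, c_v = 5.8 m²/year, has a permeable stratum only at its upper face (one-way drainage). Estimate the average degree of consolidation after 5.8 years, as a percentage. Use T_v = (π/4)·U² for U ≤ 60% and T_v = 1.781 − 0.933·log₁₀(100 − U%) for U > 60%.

U ≈ 77.8 %

Drainage path length: H_d = H = 8 m (single drainage).
T_v = c_v·t/H_d² = 5.8×5.8/8² = 0.52563.
T_v = 0.52563 corresponds to the U > 60% branch:
U = 1 − 10^((1.781 − T_v)/0.933)/100 = 0.7784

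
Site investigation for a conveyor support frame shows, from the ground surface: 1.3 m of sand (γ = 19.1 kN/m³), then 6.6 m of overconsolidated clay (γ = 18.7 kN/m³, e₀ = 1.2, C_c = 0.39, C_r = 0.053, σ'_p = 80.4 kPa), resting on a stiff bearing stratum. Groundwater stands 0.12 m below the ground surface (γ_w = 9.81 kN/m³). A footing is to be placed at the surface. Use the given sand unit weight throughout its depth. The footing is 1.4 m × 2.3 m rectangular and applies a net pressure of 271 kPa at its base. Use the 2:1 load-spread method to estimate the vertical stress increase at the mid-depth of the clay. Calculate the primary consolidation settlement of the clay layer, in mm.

Mid-depth of clay below the ground surface: z = 1.3 + 6.6/2 = 4.6 m.
Total vertical stress at mid-clay: σ_v = 19.1×1.3 + 18.7×3.3 = 86.54 kPa.
Pore pressure: u = 9.81×(4.6 − 0.12) = 43.949 kPa.
Initial effective stress: σ'_0 = σ_v − u = 86.54 − 43.949 = 42.591 kPa.
Stress increase at mid-clay by the 2:1 spreading method:
Δσ = qBL/((B+z)(L+z)) = 271×1.4×2.3/((1.4+4.6)(2.3+4.6)) = 21.078 kPa
Final effective stress: σ'_f = 42.591 + 21.078 = 63.669 kPa.
σ'_f = 63.669 ≤ σ'_p = 80.4 kPa, so the clay remains overconsolidated and only the recompression index applies:
S_c = C_r·H/(1+e₀)·log₁₀(σ'_f/σ'_0) = 0.053×6.6/2.2×log₁₀(63.669/42.591)
    = 0.159 × 0.17461 = 0.02776 m

S_c ≈ 27.8 mm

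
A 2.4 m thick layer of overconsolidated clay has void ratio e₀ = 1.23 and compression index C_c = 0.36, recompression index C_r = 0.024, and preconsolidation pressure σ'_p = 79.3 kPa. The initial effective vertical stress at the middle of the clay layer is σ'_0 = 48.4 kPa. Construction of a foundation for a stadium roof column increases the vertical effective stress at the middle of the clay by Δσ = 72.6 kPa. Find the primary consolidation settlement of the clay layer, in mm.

Final effective stress: σ'_f = 48.4 + 72.6 = 121 kPa.
σ'_f = 121 > σ'_p = 79.3 kPa, so the stress path crosses the preconsolidation pressure — recompression up to σ'_p, then virgin compression beyond:
S_c = H/(1+e₀)·[C_r·log₁₀(σ'_p/σ'_0) + C_c·log₁₀(σ'_f/σ'_p)]
    = 2.4/2.23 × [0.024×log₁₀(79.3/48.4) + 0.36×log₁₀(121/79.3)]
    = 1.0762 × [0.0051463 + 0.066064] = 0.07664 m

S_c ≈ 76.6 mm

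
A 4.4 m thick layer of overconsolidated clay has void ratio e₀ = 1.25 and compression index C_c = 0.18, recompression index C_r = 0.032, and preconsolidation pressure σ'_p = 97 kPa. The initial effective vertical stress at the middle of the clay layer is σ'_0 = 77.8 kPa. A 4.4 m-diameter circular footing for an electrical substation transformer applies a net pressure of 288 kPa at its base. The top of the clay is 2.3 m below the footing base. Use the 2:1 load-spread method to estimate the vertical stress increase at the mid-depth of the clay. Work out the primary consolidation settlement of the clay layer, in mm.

Mid-depth of clay below the footing base: z = 2.3 + 4.4/2 = 4.5 m.
Stress increase at mid-clay by the 2:1 spreading method:
Δσ ≈ qD²/(D+z)² = 288×4.4²/(4.4+4.5)² = 70.391 kPa
Final effective stress: σ'_f = 77.8 + 70.391 = 148.19 kPa.
σ'_f = 148.19 > σ'_p = 97 kPa, so the stress path crosses the preconsolidation pressure — recompression up to σ'_p, then virgin compression beyond:
S_c = H/(1+e₀)·[C_r·log₁₀(σ'_p/σ'_0) + C_c·log₁₀(σ'_f/σ'_p)]
    = 4.4/2.25 × [0.032×log₁₀(97/77.8) + 0.18×log₁₀(148.19/97)]
    = 1.9556 × [0.0030653 + 0.033128] = 0.07078 m

S_c ≈ 70.8 mm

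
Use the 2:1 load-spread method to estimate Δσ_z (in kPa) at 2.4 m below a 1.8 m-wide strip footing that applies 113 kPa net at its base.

By the 2:1 method the load spreads at 1 horizontal : 2 vertical, so at depth z the loaded area has grown by z in each plan dimension:
Δσ = qB/(B+z) = 113×1.8/(1.8+2.4) = 48.429 kPa

Δσ_z ≈ 48.4 kPa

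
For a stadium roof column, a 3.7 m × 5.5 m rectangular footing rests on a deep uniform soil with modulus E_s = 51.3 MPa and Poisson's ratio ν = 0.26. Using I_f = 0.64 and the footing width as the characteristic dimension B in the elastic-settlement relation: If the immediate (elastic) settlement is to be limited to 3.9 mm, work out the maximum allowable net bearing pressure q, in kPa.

E_s = 51.3 MPa = 51300 kPa.
S_e = q·B·(1−ν²)/E_s · I_f  ⇒  q = S_e·E_s / (B·(1−ν²)·I_f).
q = 0.0039 × 51300 / (3.7 × 0.9324 × 0.64) = 90.61 kPa

q ≈ 90.6 kPa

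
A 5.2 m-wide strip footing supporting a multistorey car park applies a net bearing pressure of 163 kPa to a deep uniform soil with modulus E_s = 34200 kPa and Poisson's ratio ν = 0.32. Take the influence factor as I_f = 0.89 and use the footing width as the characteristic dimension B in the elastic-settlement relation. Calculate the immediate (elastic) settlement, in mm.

Immediate (elastic) settlement: S_e = q·B·(1−ν²)/E_s · I_f.
S_e = 163 × 5.2 × (1 − 0.32²) / 34200 × 0.89
    = 163 × 5.2 × 0.8976 / 34200 × 0.89
    = 0.0198 m = 19.8 mm

S_e ≈ 19.8 mm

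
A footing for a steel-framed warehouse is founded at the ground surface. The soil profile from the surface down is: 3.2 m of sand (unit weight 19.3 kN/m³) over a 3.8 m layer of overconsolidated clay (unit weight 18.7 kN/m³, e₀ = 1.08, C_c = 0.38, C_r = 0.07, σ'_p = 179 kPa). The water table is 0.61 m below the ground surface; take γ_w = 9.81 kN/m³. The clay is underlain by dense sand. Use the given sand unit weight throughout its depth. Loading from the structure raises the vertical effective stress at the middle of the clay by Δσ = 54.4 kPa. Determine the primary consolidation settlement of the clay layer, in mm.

S_c ≈ 39.1 mm

Mid-depth of clay below the ground surface: z = 3.2 + 3.8/2 = 5.1 m.
Total vertical stress at mid-clay: σ_v = 19.3×3.2 + 18.7×1.9 = 97.29 kPa.
Pore pressure: u = 9.81×(5.1 − 0.61) = 44.047 kPa.
Initial effective stress: σ'_0 = σ_v − u = 97.29 − 44.047 = 53.243 kPa.
Final effective stress: σ'_f = 53.243 + 54.4 = 107.64 kPa.
σ'_f = 107.64 ≤ σ'_p = 179 kPa, so the clay remains overconsolidated and only the recompression index applies:
S_c = C_r·H/(1+e₀)·log₁₀(σ'_f/σ'_0) = 0.07×3.8/2.08×log₁₀(107.64/53.243)
    = 0.12788 × 0.30571 = 0.0391 m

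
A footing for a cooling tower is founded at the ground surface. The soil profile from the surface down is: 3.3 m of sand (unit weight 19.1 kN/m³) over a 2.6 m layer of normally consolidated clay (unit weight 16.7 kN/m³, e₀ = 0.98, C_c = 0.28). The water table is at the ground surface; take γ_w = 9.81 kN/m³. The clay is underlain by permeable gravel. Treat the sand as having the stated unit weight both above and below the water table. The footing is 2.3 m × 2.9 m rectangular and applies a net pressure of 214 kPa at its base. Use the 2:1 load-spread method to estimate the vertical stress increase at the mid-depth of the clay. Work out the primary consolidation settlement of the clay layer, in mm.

S_c ≈ 84.4 mm

Mid-depth of clay below the ground surface: z = 3.3 + 2.6/2 = 4.6 m.
Total vertical stress at mid-clay: σ_v = 19.1×3.3 + 16.7×1.3 = 84.74 kPa.
Pore pressure: u = 9.81×(4.6 − 0) = 45.126 kPa.
Initial effective stress: σ'_0 = σ_v − u = 84.74 − 45.126 = 39.614 kPa.
Stress increase at mid-clay by the 2:1 spreading method:
Δσ = qBL/((B+z)(L+z)) = 214×2.3×2.9/((2.3+4.6)(2.9+4.6)) = 27.582 kPa
Final effective stress: σ'_f = σ'_0 + Δσ = 39.614 + 27.582 = 67.196 kPa.
Normally consolidated clay, so the full stress increment lies on the virgin compression line:
S_c = C_c·H/(1+e₀)·log₁₀(σ'_f/σ'_0) = 0.28×2.6/(1+0.98)×log₁₀(67.196/39.614)
    = 0.36768 × 0.22949 = 0.08438 m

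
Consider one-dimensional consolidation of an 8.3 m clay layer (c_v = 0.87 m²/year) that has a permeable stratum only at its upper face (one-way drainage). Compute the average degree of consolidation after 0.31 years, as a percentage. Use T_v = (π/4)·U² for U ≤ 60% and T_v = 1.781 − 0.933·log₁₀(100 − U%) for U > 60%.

U ≈ 7.06 %

Drainage path length: H_d = H = 8.3 m (single drainage).
T_v = c_v·t/H_d² = 0.87×0.31/8.3² = 0.0039149.
T_v = 0.0039149 corresponds to the U ≤ 60% branch:
U = √(4T_v/π) = 0.0706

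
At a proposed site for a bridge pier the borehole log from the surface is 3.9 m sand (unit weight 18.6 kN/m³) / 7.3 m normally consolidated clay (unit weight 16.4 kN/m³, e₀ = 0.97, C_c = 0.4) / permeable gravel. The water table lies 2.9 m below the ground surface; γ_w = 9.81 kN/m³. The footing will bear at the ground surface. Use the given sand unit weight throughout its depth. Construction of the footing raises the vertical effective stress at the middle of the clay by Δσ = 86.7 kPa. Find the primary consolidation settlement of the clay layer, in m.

S_c ≈ 0.446 m

Mid-depth of clay below the ground surface: z = 3.9 + 7.3/2 = 7.55 m.
Total vertical stress at mid-clay: σ_v = 18.6×3.9 + 16.4×3.65 = 132.4 kPa.
Pore pressure: u = 9.81×(7.55 − 2.9) = 45.617 kPa.
Initial effective stress: σ'_0 = σ_v − u = 132.4 − 45.617 = 86.783 kPa.
Final effective stress: σ'_f = σ'_0 + Δσ = 86.783 + 86.7 = 173.48 kPa.
Normally consolidated clay, so the full stress increment lies on the virgin compression line:
S_c = C_c·H/(1+e₀)·log₁₀(σ'_f/σ'_0) = 0.4×7.3/(1+0.97)×log₁₀(173.48/86.783)
    = 1.4822 × 0.30081 = 0.4459 m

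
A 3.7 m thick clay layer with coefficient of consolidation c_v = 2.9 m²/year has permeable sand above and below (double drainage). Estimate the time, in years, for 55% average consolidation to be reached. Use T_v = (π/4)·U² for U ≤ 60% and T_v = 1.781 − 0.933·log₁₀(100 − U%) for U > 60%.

t ≈ 0.28 years

Drainage path length: H_d = H/2 = 1.85 m (double drainage).
U ≤ 60%: T_v = (π/4)·U² = (π/4)×0.55² = 0.23758.
t = T_v·H_d²/c_v = 0.23758×1.85²/2.9 = 0.2804 years.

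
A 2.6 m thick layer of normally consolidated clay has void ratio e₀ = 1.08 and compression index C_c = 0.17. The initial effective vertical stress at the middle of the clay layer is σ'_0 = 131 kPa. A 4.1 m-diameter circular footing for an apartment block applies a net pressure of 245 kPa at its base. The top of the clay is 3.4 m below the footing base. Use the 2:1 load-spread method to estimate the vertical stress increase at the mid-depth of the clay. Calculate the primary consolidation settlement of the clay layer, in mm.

S_c ≈ 31.4 mm

Mid-depth of clay below the footing base: z = 3.4 + 2.6/2 = 4.7 m.
Stress increase at mid-clay by the 2:1 spreading method:
Δσ ≈ qD²/(D+z)² = 245×4.1²/(4.1+4.7)² = 53.182 kPa
Final effective stress: σ'_f = σ'_0 + Δσ = 131 + 53.182 = 184.18 kPa.
Normally consolidated clay, so the full stress increment lies on the virgin compression line:
S_c = C_c·H/(1+e₀)·log₁₀(σ'_f/σ'_0) = 0.17×2.6/(1+1.08)×log₁₀(184.18/131)
    = 0.2125 × 0.14797 = 0.03144 m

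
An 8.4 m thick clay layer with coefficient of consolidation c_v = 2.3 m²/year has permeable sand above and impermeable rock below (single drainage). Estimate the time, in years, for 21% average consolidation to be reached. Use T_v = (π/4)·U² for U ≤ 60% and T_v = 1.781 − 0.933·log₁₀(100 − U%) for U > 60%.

t ≈ 1.06 years

Drainage path length: H_d = H = 8.4 m (single drainage).
U ≤ 60%: T_v = (π/4)·U² = (π/4)×0.21² = 0.034636.
t = T_v·H_d²/c_v = 0.034636×8.4²/2.3 = 1.063 years.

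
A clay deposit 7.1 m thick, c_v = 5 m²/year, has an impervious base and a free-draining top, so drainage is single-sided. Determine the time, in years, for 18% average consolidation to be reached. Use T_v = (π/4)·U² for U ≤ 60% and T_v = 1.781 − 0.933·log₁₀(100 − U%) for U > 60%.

Drainage path length: H_d = H = 7.1 m (single drainage).
U ≤ 60%: T_v = (π/4)·U² = (π/4)×0.18² = 0.025447.
t = T_v·H_d²/c_v = 0.025447×7.1²/5 = 0.2566 years.

t ≈ 0.257 years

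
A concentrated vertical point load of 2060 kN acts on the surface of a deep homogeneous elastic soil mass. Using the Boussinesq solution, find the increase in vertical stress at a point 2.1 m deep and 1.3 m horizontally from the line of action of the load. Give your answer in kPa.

Δσ_z ≈ 99.1 kPa

Boussinesq vertical stress below a point load on an elastic half-space:
Δσ_z = 3P/(2πz²) · [1 + (r/z)²]^(−5/2)
r/z = 1.3/2.1 = 0.61905; [1+(r/z)²]^(−5/2) = 0.4444.
Δσ_z = 3×2060/(2π×2.1²) × 0.4444 = 223.03 × 0.4444 = 99.11 kPa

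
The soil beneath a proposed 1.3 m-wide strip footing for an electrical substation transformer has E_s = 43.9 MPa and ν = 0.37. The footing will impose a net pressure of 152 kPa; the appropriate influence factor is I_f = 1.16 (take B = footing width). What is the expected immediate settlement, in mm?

S_e ≈ 4.51 mm

Immediate (elastic) settlement: S_e = q·B·(1−ν²)/E_s · I_f.
E_s = 43.9 MPa = 43900 kPa.
S_e = 152 × 1.3 × (1 − 0.37²) / 43900 × 1.16
    = 152 × 1.3 × 0.8631 / 43900 × 1.16
    = 0.004507 m = 4.507 mm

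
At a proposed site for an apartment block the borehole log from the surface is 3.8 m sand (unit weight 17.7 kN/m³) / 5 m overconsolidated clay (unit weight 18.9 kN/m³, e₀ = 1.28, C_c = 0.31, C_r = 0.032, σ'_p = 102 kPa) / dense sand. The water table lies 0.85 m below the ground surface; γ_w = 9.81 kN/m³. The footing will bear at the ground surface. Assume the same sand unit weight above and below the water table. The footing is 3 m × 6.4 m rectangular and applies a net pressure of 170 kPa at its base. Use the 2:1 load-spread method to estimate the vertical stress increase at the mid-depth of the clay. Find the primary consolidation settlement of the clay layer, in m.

Mid-depth of clay below the ground surface: z = 3.8 + 5/2 = 6.3 m.
Total vertical stress at mid-clay: σ_v = 17.7×3.8 + 18.9×2.5 = 114.51 kPa.
Pore pressure: u = 9.81×(6.3 − 0.85) = 53.465 kPa.
Initial effective stress: σ'_0 = σ_v − u = 114.51 − 53.465 = 61.045 kPa.
Stress increase at mid-clay by the 2:1 spreading method:
Δσ = qBL/((B+z)(L+z)) = 170×3×6.4/((3+6.3)(6.4+6.3)) = 27.635 kPa
Final effective stress: σ'_f = 61.045 + 27.635 = 88.68 kPa.
σ'_f = 88.68 ≤ σ'_p = 102 kPa, so the clay remains overconsolidated and only the recompression index applies:
S_c = C_r·H/(1+e₀)·log₁₀(σ'_f/σ'_0) = 0.032×5/2.28×log₁₀(88.68/61.045)
    = 0.070176 × 0.16218 = 0.01138 m

S_c ≈ 0.0114 m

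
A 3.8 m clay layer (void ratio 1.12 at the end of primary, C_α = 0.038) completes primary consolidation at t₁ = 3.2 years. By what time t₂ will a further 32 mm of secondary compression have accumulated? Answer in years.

S_s = C_α·H/(1+e_p)·log₁₀(t₂/t₁) ⇒ log₁₀(t₂/t₁) = S_s·(1+e_p)/(C_α·H).
log₁₀(t₂/t₁) = 0.032 × (1+1.12) / (0.038×3.8) = 0.4698
t₂ = t₁ × 10^0.4698 = 3.2 × 2.95 = 9.44 years

t₂ ≈ 9.44 years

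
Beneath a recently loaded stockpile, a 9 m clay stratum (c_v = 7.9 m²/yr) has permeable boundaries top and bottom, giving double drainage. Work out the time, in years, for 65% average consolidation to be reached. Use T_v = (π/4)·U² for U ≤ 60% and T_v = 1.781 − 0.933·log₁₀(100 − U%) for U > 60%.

t ≈ 0.872 years

Drainage path length: H_d = H/2 = 4.5 m (double drainage).
U > 60%: T_v = 1.781 − 0.933·log₁₀(100 − 65) = 0.34038.
t = T_v·H_d²/c_v = 0.34038×4.5²/7.9 = 0.8725 years.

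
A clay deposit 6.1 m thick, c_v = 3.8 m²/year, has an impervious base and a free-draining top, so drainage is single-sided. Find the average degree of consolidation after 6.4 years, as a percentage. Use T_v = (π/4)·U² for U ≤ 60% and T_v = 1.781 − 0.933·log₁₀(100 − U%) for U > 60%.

U ≈ 83.8 %

Drainage path length: H_d = H = 6.1 m (single drainage).
T_v = c_v·t/H_d² = 3.8×6.4/6.1² = 0.65359.
T_v = 0.65359 corresponds to the U > 60% branch:
U = 1 − 10^((1.781 − T_v)/0.933)/100 = 0.8384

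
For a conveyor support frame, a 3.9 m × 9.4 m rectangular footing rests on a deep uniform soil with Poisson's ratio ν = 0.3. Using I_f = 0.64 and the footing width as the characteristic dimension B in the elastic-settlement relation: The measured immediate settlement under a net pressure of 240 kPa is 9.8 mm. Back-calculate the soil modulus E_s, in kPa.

E_s ≈ 55600 kPa

S_e = q·B·(1−ν²)/E_s · I_f  ⇒  E_s = q·B·(1−ν²)·I_f / S_e.
E_s = 240 × 3.9 × 0.91 × 0.64 / 0.0098 = 55630 kPa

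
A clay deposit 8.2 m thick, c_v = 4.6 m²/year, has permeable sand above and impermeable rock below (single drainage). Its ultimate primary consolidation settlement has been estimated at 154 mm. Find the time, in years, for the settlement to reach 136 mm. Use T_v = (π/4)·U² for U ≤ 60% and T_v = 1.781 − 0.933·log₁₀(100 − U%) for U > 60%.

Drainage path length: H_d = H = 8.2 m (single drainage).
U = S(t)/S_ult = 136/154 = 0.8831.
U > 60%: T_v = 1.781 − 0.933·log₁₀(100 − 88.312) = 0.78479.
t = T_v·H_d²/c_v = 0.78479×8.2²/4.6 = 11.47 years.

t ≈ 11.5 years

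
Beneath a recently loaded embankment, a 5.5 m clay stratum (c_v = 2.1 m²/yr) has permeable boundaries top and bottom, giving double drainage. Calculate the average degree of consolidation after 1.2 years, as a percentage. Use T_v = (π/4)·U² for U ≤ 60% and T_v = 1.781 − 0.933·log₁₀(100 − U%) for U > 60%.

U ≈ 64.4 %

Drainage path length: H_d = H/2 = 2.75 m (double drainage).
T_v = c_v·t/H_d² = 2.1×1.2/2.75² = 0.33322.
T_v = 0.33322 corresponds to the U > 60% branch:
U = 1 − 10^((1.781 − T_v)/0.933)/100 = 0.6438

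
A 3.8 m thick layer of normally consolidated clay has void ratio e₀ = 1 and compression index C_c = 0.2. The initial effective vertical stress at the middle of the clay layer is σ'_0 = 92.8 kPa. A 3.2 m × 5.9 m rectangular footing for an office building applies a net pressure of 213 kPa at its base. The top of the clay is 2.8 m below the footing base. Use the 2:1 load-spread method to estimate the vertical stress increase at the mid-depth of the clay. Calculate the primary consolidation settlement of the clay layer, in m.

S_c ≈ 0.0688 m

Mid-depth of clay below the footing base: z = 2.8 + 3.8/2 = 4.7 m.
Stress increase at mid-clay by the 2:1 spreading method:
Δσ = qBL/((B+z)(L+z)) = 213×3.2×5.9/((3.2+4.7)(5.9+4.7)) = 48.023 kPa
Final effective stress: σ'_f = σ'_0 + Δσ = 92.8 + 48.023 = 140.82 kPa.
Normally consolidated clay, so the full stress increment lies on the virgin compression line:
S_c = C_c·H/(1+e₀)·log₁₀(σ'_f/σ'_0) = 0.2×3.8/(1+1)×log₁₀(140.82/92.8)
    = 0.38 × 0.18112 = 0.06883 m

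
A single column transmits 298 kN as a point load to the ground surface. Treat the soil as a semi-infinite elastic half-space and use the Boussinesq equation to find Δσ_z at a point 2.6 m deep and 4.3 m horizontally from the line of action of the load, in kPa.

Δσ_z ≈ 0.781 kPa

Boussinesq vertical stress below a point load on an elastic half-space:
Δσ_z = 3P/(2πz²) · [1 + (r/z)²]^(−5/2)
r/z = 4.3/2.6 = 1.6538; [1+(r/z)²]^(−5/2) = 0.037086.
Δσ_z = 3×298/(2π×2.6²) × 0.037086 = 21.048 × 0.037086 = 0.7806 kPa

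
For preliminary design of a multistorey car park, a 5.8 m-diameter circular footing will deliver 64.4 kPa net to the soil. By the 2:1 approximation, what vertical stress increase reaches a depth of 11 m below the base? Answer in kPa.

By the 2:1 method the load spreads at 1 horizontal : 2 vertical, so at depth z the loaded area has grown by z in each plan dimension:
Δσ ≈ qD²/(D+z)² = 64.4×5.8²/(5.8+11)² = 7.6758 kPa

Δσ_z ≈ 7.68 kPa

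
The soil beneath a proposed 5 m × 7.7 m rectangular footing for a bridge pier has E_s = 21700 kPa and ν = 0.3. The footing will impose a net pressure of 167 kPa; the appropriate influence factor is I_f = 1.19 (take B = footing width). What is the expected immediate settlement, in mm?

Immediate (elastic) settlement: S_e = q·B·(1−ν²)/E_s · I_f.
S_e = 167 × 5 × (1 − 0.3²) / 21700 × 1.19
    = 167 × 5 × 0.91 / 21700 × 1.19
    = 0.04167 m = 41.67 mm

S_e ≈ 41.7 mm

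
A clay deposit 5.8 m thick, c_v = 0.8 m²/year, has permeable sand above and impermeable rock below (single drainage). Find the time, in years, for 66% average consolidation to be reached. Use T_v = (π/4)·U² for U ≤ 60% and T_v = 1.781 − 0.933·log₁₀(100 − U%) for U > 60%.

Drainage path length: H_d = H = 5.8 m (single drainage).
U > 60%: T_v = 1.781 − 0.933·log₁₀(100 − 66) = 0.35213.
t = T_v·H_d²/c_v = 0.35213×5.8²/0.8 = 14.81 years.

t ≈ 14.8 years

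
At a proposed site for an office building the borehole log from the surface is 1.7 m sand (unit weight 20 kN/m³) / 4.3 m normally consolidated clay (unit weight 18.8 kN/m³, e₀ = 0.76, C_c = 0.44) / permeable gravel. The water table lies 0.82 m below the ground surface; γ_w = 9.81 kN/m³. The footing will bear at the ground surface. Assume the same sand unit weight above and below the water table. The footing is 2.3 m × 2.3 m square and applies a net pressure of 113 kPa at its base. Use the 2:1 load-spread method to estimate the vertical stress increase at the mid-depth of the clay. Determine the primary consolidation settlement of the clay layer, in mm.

S_c ≈ 141 mm

Mid-depth of clay below the ground surface: z = 1.7 + 4.3/2 = 3.85 m.
Total vertical stress at mid-clay: σ_v = 20×1.7 + 18.8×2.15 = 74.42 kPa.
Pore pressure: u = 9.81×(3.85 − 0.82) = 29.724 kPa.
Initial effective stress: σ'_0 = σ_v − u = 74.42 − 29.724 = 44.696 kPa.
Stress increase at mid-clay by the 2:1 spreading method:
Δσ = qBL/((B+z)(L+z)) = 113×2.3×2.3/((2.3+3.85)(2.3+3.85)) = 15.805 kPa
Final effective stress: σ'_f = σ'_0 + Δσ = 44.696 + 15.805 = 60.501 kPa.
Normally consolidated clay, so the full stress increment lies on the virgin compression line:
S_c = C_c·H/(1+e₀)·log₁₀(σ'_f/σ'_0) = 0.44×4.3/(1+0.76)×log₁₀(60.501/44.696)
    = 1.075 × 0.13149 = 0.1414 m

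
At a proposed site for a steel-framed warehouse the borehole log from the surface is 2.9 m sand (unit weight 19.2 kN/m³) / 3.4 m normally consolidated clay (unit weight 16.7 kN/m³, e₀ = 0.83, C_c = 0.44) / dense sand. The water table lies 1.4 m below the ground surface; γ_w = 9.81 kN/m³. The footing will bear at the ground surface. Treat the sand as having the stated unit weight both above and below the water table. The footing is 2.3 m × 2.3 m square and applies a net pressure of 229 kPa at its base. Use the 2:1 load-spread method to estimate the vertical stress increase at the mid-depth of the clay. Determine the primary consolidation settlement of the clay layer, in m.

S_c ≈ 0.14 m

Mid-depth of clay below the ground surface: z = 2.9 + 3.4/2 = 4.6 m.
Total vertical stress at mid-clay: σ_v = 19.2×2.9 + 16.7×1.7 = 84.07 kPa.
Pore pressure: u = 9.81×(4.6 − 1.4) = 31.392 kPa.
Initial effective stress: σ'_0 = σ_v − u = 84.07 − 31.392 = 52.678 kPa.
Stress increase at mid-clay by the 2:1 spreading method:
Δσ = qBL/((B+z)(L+z)) = 229×2.3×2.3/((2.3+4.6)(2.3+4.6)) = 25.444 kPa
Final effective stress: σ'_f = σ'_0 + Δσ = 52.678 + 25.444 = 78.122 kPa.
Normally consolidated clay, so the full stress increment lies on the virgin compression line:
S_c = C_c·H/(1+e₀)·log₁₀(σ'_f/σ'_0) = 0.44×3.4/(1+0.83)×log₁₀(78.122/52.678)
    = 0.81749 × 0.17114 = 0.1399 m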